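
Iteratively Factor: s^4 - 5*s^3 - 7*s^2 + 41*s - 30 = (s - 1)*(s^3 - 4*s^2 - 11*s + 30) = (s - 5)*(s - 1)*(s^2 + s - 6) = (s - 5)*(s - 2)*(s - 1)*(s + 3)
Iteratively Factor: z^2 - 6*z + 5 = (z - 1)*(z - 5)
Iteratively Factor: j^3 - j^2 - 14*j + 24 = (j + 4)*(j^2 - 5*j + 6) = (j - 3)*(j + 4)*(j - 2)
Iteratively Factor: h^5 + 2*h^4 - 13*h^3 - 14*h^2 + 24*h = (h + 4)*(h^4 - 2*h^3 - 5*h^2 + 6*h) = (h - 3)*(h + 4)*(h^3 + h^2 - 2*h) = (h - 3)*(h + 2)*(h + 4)*(h^2 - h) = h*(h - 3)*(h + 2)*(h + 4)*(h - 1)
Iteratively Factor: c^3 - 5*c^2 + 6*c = (c - 3)*(c^2 - 2*c) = c*(c - 3)*(c - 2)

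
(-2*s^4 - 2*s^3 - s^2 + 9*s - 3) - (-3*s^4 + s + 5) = s^4 - 2*s^3 - s^2 + 8*s - 8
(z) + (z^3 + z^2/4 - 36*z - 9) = z^3 + z^2/4 - 35*z - 9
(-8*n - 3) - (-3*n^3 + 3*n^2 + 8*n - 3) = 3*n^3 - 3*n^2 - 16*n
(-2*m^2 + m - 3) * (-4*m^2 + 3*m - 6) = 8*m^4 - 10*m^3 + 27*m^2 - 15*m + 18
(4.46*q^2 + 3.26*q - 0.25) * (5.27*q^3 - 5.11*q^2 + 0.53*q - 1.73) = 23.5042*q^5 - 5.6104*q^4 - 15.6123*q^3 - 4.7105*q^2 - 5.7723*q + 0.4325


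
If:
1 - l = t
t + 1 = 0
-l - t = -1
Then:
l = 2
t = -1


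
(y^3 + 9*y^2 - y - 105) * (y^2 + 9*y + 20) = y^5 + 18*y^4 + 100*y^3 + 66*y^2 - 965*y - 2100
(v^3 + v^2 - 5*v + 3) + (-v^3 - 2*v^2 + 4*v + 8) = -v^2 - v + 11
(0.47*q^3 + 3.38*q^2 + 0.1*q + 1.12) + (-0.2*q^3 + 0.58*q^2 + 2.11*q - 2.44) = 0.27*q^3 + 3.96*q^2 + 2.21*q - 1.32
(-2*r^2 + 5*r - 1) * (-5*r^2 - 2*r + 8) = 10*r^4 - 21*r^3 - 21*r^2 + 42*r - 8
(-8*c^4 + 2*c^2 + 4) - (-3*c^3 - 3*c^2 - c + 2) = -8*c^4 + 3*c^3 + 5*c^2 + c + 2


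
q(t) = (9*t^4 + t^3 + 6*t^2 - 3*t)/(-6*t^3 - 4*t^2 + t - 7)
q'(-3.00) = -0.69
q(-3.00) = 6.59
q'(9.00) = -1.49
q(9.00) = -12.83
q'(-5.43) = -1.37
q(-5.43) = 9.46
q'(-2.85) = -0.52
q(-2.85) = 6.50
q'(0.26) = -0.15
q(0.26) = 0.04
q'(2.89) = -1.48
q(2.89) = -3.80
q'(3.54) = -1.47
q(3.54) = -4.76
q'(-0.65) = 2.66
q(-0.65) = -0.76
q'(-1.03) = 14.59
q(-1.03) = -3.23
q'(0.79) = -1.58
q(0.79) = -0.46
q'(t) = (18*t^2 + 8*t - 1)*(9*t^4 + t^3 + 6*t^2 - 3*t)/(-6*t^3 - 4*t^2 + t - 7)^2 + (36*t^3 + 3*t^2 + 12*t - 3)/(-6*t^3 - 4*t^2 + t - 7) = (-54*t^6 - 72*t^5 + 59*t^4 - 286*t^3 - 27*t^2 - 84*t + 21)/(36*t^6 + 48*t^5 + 4*t^4 + 76*t^3 + 57*t^2 - 14*t + 49)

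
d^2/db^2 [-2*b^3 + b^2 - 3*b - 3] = 2 - 12*b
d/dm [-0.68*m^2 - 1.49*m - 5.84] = -1.36*m - 1.49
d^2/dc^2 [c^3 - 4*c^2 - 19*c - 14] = 6*c - 8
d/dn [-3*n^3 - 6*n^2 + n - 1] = -9*n^2 - 12*n + 1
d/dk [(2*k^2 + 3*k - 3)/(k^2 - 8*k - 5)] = (-19*k^2 - 14*k - 39)/(k^4 - 16*k^3 + 54*k^2 + 80*k + 25)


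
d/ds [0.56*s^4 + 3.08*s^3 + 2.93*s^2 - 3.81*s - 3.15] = 2.24*s^3 + 9.24*s^2 + 5.86*s - 3.81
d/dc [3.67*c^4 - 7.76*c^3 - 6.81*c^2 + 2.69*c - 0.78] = 14.68*c^3 - 23.28*c^2 - 13.62*c + 2.69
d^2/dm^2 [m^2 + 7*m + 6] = 2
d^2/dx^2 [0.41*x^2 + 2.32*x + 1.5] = 0.820000000000000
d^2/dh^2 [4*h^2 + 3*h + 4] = 8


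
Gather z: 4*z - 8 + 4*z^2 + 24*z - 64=4*z^2 + 28*z - 72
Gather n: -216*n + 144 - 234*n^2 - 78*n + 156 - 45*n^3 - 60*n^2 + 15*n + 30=-45*n^3 - 294*n^2 - 279*n + 330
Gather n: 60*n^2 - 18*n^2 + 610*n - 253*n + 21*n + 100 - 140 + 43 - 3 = 42*n^2 + 378*n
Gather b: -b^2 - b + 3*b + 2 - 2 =-b^2 + 2*b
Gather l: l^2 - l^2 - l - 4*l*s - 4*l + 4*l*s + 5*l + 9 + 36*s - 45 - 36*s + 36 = 0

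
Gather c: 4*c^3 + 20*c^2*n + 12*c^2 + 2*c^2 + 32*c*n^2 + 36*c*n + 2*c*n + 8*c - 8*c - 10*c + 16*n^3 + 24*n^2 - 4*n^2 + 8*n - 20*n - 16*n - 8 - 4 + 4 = 4*c^3 + c^2*(20*n + 14) + c*(32*n^2 + 38*n - 10) + 16*n^3 + 20*n^2 - 28*n - 8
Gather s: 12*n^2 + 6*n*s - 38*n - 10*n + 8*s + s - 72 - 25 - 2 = 12*n^2 - 48*n + s*(6*n + 9) - 99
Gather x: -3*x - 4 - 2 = -3*x - 6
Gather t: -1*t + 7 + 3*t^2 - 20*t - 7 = 3*t^2 - 21*t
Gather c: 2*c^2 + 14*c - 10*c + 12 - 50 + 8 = 2*c^2 + 4*c - 30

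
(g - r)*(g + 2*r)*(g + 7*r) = g^3 + 8*g^2*r + 5*g*r^2 - 14*r^3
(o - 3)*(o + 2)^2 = o^3 + o^2 - 8*o - 12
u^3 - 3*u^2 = u^2*(u - 3)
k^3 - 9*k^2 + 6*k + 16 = (k - 8)*(k - 2)*(k + 1)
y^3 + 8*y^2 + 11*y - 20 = (y - 1)*(y + 4)*(y + 5)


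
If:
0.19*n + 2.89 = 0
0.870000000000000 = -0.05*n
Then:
No Solution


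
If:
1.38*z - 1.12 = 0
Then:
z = 0.81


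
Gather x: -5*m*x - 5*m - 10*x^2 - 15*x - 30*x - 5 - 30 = -5*m - 10*x^2 + x*(-5*m - 45) - 35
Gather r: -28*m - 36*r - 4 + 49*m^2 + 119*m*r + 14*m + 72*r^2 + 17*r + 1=49*m^2 - 14*m + 72*r^2 + r*(119*m - 19) - 3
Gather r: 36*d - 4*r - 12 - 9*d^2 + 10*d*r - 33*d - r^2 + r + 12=-9*d^2 + 3*d - r^2 + r*(10*d - 3)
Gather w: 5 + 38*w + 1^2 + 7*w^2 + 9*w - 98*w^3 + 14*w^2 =-98*w^3 + 21*w^2 + 47*w + 6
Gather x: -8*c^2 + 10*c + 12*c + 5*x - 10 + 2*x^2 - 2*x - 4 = -8*c^2 + 22*c + 2*x^2 + 3*x - 14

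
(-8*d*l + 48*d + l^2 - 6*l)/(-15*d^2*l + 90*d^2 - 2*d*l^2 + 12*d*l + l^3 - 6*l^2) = (8*d - l)/(15*d^2 + 2*d*l - l^2)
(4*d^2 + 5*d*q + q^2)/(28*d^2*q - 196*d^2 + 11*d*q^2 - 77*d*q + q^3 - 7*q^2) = (d + q)/(7*d*q - 49*d + q^2 - 7*q)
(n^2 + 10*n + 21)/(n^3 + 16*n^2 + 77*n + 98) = (n + 3)/(n^2 + 9*n + 14)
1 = 1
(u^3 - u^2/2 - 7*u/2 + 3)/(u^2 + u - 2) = u - 3/2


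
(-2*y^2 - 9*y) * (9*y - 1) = -18*y^3 - 79*y^2 + 9*y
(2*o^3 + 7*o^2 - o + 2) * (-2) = -4*o^3 - 14*o^2 + 2*o - 4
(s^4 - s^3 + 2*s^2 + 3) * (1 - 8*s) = -8*s^5 + 9*s^4 - 17*s^3 + 2*s^2 - 24*s + 3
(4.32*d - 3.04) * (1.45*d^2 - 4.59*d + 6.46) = 6.264*d^3 - 24.2368*d^2 + 41.8608*d - 19.6384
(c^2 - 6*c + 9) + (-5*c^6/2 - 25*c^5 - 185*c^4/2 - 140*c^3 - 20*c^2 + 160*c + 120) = -5*c^6/2 - 25*c^5 - 185*c^4/2 - 140*c^3 - 19*c^2 + 154*c + 129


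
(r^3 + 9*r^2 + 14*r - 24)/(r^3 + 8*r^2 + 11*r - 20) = (r + 6)/(r + 5)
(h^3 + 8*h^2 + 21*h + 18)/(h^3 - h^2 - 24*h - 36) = (h + 3)/(h - 6)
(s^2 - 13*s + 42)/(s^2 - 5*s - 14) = (s - 6)/(s + 2)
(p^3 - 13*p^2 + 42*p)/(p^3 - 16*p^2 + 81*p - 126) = p/(p - 3)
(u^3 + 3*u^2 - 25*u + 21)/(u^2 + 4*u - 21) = u - 1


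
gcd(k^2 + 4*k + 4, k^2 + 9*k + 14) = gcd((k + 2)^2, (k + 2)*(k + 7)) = k + 2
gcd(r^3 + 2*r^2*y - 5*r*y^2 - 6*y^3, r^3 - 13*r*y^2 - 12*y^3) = r^2 + 4*r*y + 3*y^2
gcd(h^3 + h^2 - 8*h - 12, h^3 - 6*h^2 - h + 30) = h^2 - h - 6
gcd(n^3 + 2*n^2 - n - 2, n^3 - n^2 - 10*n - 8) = n^2 + 3*n + 2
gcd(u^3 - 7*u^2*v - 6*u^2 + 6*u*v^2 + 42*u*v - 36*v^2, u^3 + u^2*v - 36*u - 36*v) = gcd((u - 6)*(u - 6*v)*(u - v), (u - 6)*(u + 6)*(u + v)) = u - 6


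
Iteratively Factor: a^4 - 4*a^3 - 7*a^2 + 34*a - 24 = (a - 2)*(a^3 - 2*a^2 - 11*a + 12) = (a - 2)*(a + 3)*(a^2 - 5*a + 4) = (a - 2)*(a - 1)*(a + 3)*(a - 4)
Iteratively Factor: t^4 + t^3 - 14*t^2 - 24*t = (t + 3)*(t^3 - 2*t^2 - 8*t) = (t + 2)*(t + 3)*(t^2 - 4*t) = (t - 4)*(t + 2)*(t + 3)*(t)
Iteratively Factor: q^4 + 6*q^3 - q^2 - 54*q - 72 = (q - 3)*(q^3 + 9*q^2 + 26*q + 24) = (q - 3)*(q + 2)*(q^2 + 7*q + 12) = (q - 3)*(q + 2)*(q + 3)*(q + 4)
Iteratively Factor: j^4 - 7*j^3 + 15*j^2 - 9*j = (j)*(j^3 - 7*j^2 + 15*j - 9) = j*(j - 3)*(j^2 - 4*j + 3) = j*(j - 3)*(j - 1)*(j - 3)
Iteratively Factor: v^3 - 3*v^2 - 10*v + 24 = (v - 4)*(v^2 + v - 6) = (v - 4)*(v + 3)*(v - 2)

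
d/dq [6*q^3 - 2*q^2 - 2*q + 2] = 18*q^2 - 4*q - 2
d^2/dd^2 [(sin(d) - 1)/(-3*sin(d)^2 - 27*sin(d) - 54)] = (sin(d)^5 - 13*sin(d)^4 - 137*sin(d)^3 - 165*sin(d)^2 + 648*sin(d) + 450)/(3*(sin(d)^2 + 9*sin(d) + 18)^3)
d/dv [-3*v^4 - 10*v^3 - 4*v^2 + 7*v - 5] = -12*v^3 - 30*v^2 - 8*v + 7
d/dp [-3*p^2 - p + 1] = -6*p - 1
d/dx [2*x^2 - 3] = 4*x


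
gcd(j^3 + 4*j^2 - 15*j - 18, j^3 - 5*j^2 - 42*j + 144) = j^2 + 3*j - 18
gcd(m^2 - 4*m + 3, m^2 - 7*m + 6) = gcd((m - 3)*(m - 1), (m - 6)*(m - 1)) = m - 1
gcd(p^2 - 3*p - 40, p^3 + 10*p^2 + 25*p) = p + 5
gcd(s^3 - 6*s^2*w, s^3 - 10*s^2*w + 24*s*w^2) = s^2 - 6*s*w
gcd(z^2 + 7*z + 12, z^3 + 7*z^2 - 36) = z + 3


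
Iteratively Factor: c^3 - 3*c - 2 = (c + 1)*(c^2 - c - 2) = (c - 2)*(c + 1)*(c + 1)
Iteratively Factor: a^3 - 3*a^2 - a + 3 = (a + 1)*(a^2 - 4*a + 3) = (a - 3)*(a + 1)*(a - 1)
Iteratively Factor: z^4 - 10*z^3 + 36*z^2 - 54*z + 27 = (z - 1)*(z^3 - 9*z^2 + 27*z - 27) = (z - 3)*(z - 1)*(z^2 - 6*z + 9) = (z - 3)^2*(z - 1)*(z - 3)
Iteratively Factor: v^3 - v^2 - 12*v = (v)*(v^2 - v - 12) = v*(v - 4)*(v + 3)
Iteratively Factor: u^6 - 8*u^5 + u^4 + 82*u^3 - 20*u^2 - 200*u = (u + 2)*(u^5 - 10*u^4 + 21*u^3 + 40*u^2 - 100*u) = (u + 2)^2*(u^4 - 12*u^3 + 45*u^2 - 50*u) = (u - 5)*(u + 2)^2*(u^3 - 7*u^2 + 10*u) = (u - 5)*(u - 2)*(u + 2)^2*(u^2 - 5*u) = u*(u - 5)*(u - 2)*(u + 2)^2*(u - 5)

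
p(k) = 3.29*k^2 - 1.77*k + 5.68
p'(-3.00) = -21.51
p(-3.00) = 40.60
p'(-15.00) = -100.47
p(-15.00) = 772.48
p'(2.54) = 14.94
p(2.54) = 22.41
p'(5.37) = 33.56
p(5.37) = 91.05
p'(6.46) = 40.74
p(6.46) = 131.54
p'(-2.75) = -19.86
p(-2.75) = 35.43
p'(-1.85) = -13.94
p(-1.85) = 20.21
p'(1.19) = 6.06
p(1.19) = 8.23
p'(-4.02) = -28.22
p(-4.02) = 65.96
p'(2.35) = 13.69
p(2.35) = 19.69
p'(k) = 6.58*k - 1.77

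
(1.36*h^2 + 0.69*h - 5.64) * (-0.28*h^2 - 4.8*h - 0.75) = -0.3808*h^4 - 6.7212*h^3 - 2.7528*h^2 + 26.5545*h + 4.23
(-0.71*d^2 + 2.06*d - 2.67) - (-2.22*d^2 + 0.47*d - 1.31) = 1.51*d^2 + 1.59*d - 1.36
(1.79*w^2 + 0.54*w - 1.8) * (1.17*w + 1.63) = 2.0943*w^3 + 3.5495*w^2 - 1.2258*w - 2.934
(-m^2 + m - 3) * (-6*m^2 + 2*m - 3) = 6*m^4 - 8*m^3 + 23*m^2 - 9*m + 9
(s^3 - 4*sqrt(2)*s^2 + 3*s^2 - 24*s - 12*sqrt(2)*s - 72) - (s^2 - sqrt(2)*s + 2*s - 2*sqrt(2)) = s^3 - 4*sqrt(2)*s^2 + 2*s^2 - 26*s - 11*sqrt(2)*s - 72 + 2*sqrt(2)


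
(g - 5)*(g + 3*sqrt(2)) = g^2 - 5*g + 3*sqrt(2)*g - 15*sqrt(2)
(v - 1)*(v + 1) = v^2 - 1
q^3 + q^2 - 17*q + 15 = (q - 3)*(q - 1)*(q + 5)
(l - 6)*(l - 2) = l^2 - 8*l + 12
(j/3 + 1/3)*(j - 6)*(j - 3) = j^3/3 - 8*j^2/3 + 3*j + 6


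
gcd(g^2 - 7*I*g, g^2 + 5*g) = g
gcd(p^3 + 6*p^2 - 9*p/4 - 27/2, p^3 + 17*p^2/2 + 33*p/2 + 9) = p^2 + 15*p/2 + 9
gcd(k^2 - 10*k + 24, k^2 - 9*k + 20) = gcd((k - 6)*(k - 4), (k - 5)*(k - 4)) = k - 4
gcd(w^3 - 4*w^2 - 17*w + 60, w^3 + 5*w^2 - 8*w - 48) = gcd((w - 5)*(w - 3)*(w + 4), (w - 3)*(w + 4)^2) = w^2 + w - 12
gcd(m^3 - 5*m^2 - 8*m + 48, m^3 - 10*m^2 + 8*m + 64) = m - 4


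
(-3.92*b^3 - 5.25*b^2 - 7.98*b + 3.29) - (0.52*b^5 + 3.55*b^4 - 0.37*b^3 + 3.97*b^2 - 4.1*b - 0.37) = -0.52*b^5 - 3.55*b^4 - 3.55*b^3 - 9.22*b^2 - 3.88*b + 3.66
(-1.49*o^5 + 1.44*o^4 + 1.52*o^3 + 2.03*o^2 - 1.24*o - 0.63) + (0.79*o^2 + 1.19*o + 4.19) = -1.49*o^5 + 1.44*o^4 + 1.52*o^3 + 2.82*o^2 - 0.05*o + 3.56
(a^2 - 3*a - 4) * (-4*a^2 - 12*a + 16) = -4*a^4 + 68*a^2 - 64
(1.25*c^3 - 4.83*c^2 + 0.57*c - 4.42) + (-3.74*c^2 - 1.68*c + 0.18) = 1.25*c^3 - 8.57*c^2 - 1.11*c - 4.24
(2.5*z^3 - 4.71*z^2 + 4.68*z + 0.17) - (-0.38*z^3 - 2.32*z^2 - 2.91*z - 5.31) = 2.88*z^3 - 2.39*z^2 + 7.59*z + 5.48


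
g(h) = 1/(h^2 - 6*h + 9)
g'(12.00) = 0.00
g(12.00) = 0.01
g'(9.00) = -0.00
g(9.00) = 0.03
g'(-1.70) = 0.02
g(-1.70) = 0.05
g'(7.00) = -0.03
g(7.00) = 0.06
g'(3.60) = -9.26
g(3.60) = 2.78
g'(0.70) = 0.16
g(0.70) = 0.19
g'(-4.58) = 0.00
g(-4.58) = 0.02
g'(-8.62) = 0.00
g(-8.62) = 0.01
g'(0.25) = 0.10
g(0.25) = 0.13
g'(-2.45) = 0.01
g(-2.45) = 0.03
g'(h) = (6 - 2*h)/(h^2 - 6*h + 9)^2 = 2*(3 - h)/(h^2 - 6*h + 9)^2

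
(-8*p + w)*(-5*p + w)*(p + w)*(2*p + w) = 80*p^4 + 94*p^3*w + 3*p^2*w^2 - 10*p*w^3 + w^4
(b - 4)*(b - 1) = b^2 - 5*b + 4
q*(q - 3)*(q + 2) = q^3 - q^2 - 6*q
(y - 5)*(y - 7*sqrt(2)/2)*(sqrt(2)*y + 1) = sqrt(2)*y^3 - 5*sqrt(2)*y^2 - 6*y^2 - 7*sqrt(2)*y/2 + 30*y + 35*sqrt(2)/2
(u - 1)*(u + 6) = u^2 + 5*u - 6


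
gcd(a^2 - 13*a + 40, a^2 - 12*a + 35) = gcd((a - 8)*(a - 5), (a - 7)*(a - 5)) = a - 5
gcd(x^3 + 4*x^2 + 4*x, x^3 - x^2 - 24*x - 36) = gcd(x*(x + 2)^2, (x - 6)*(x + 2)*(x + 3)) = x + 2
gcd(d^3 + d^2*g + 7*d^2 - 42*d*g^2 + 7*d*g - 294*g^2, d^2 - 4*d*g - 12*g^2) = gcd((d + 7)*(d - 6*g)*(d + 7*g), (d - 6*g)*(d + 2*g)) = d - 6*g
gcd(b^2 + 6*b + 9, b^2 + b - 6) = b + 3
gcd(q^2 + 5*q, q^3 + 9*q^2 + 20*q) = q^2 + 5*q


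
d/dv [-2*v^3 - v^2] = 2*v*(-3*v - 1)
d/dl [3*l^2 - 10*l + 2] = 6*l - 10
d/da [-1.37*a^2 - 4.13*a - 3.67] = -2.74*a - 4.13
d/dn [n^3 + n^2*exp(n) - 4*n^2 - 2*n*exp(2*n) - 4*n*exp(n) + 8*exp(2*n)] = n^2*exp(n) + 3*n^2 - 4*n*exp(2*n) - 2*n*exp(n) - 8*n + 14*exp(2*n) - 4*exp(n)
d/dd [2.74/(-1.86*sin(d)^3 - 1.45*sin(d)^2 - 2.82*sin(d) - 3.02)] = (15.2892*sin(d)^2 + 7.946*sin(d) + 7.7268)*cos(d)/(1.86*sin(d)^3 + 1.45*sin(d)^2 + 2.82*sin(d) + 3.02)^2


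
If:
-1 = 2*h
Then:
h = -1/2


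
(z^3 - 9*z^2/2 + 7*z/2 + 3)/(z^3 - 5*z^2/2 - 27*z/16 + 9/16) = 8*(2*z^2 - 3*z - 2)/(16*z^2 + 8*z - 3)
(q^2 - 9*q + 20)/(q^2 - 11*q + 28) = (q - 5)/(q - 7)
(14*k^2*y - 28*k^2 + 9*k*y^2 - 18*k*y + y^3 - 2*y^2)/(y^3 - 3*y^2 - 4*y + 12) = (14*k^2 + 9*k*y + y^2)/(y^2 - y - 6)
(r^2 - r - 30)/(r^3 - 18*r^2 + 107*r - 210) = (r + 5)/(r^2 - 12*r + 35)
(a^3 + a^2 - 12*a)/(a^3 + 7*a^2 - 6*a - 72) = a/(a + 6)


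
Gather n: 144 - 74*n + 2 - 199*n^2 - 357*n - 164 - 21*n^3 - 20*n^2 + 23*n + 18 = -21*n^3 - 219*n^2 - 408*n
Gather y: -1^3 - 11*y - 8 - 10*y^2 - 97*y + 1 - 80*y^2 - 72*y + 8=-90*y^2 - 180*y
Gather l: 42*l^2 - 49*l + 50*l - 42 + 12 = 42*l^2 + l - 30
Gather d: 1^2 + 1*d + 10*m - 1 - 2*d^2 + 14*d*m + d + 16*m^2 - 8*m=-2*d^2 + d*(14*m + 2) + 16*m^2 + 2*m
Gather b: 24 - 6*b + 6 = 30 - 6*b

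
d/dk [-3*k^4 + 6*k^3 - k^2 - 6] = 2*k*(-6*k^2 + 9*k - 1)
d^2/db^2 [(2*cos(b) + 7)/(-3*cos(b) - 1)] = 19*(3*cos(b)^2 - cos(b) - 6)/(3*cos(b) + 1)^3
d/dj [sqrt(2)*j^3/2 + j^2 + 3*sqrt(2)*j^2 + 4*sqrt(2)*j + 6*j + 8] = 3*sqrt(2)*j^2/2 + 2*j + 6*sqrt(2)*j + 4*sqrt(2) + 6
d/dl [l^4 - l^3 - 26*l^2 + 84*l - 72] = 4*l^3 - 3*l^2 - 52*l + 84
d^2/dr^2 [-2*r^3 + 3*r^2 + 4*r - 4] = 6 - 12*r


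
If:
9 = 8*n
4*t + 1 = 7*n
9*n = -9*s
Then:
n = 9/8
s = -9/8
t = 55/32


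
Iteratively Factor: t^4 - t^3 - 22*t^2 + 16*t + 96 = (t - 4)*(t^3 + 3*t^2 - 10*t - 24) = (t - 4)*(t + 4)*(t^2 - t - 6) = (t - 4)*(t + 2)*(t + 4)*(t - 3)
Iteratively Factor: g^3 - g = (g - 1)*(g^2 + g) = g*(g - 1)*(g + 1)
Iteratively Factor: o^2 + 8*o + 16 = (o + 4)*(o + 4)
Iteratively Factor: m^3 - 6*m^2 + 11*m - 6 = (m - 1)*(m^2 - 5*m + 6) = (m - 2)*(m - 1)*(m - 3)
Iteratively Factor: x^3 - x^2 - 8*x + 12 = (x - 2)*(x^2 + x - 6) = (x - 2)^2*(x + 3)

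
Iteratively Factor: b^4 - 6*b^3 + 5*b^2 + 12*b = (b - 3)*(b^3 - 3*b^2 - 4*b) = (b - 3)*(b + 1)*(b^2 - 4*b) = (b - 4)*(b - 3)*(b + 1)*(b)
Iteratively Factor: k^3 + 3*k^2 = (k + 3)*(k^2) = k*(k + 3)*(k)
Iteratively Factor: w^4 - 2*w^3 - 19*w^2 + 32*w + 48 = (w - 4)*(w^3 + 2*w^2 - 11*w - 12) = (w - 4)*(w + 4)*(w^2 - 2*w - 3) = (w - 4)*(w - 3)*(w + 4)*(w + 1)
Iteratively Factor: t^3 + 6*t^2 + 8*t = (t)*(t^2 + 6*t + 8) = t*(t + 2)*(t + 4)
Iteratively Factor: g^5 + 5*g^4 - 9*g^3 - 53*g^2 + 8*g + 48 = (g + 4)*(g^4 + g^3 - 13*g^2 - g + 12) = (g - 3)*(g + 4)*(g^3 + 4*g^2 - g - 4) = (g - 3)*(g + 4)^2*(g^2 - 1) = (g - 3)*(g - 1)*(g + 4)^2*(g + 1)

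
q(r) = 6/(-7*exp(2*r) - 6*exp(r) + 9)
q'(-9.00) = 0.00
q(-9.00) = 0.67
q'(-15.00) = 0.00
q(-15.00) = 0.67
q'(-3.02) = 0.03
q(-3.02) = 0.69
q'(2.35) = 0.01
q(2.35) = -0.01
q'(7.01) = 0.00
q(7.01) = -0.00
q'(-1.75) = 0.15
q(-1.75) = 0.77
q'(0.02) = 6.39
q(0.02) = -1.36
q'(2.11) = 0.02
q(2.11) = -0.01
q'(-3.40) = 0.02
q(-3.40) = 0.68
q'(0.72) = 0.40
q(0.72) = -0.18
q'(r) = 6*(14*exp(2*r) + 6*exp(r))/(-7*exp(2*r) - 6*exp(r) + 9)^2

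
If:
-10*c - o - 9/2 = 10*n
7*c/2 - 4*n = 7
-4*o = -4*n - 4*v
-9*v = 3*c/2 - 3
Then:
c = 346/467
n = -1029/934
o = -833/934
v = 98/467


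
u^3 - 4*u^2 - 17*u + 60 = (u - 5)*(u - 3)*(u + 4)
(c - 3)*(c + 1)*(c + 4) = c^3 + 2*c^2 - 11*c - 12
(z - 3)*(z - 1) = z^2 - 4*z + 3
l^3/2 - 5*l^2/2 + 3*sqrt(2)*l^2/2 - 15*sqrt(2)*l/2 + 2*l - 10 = (l/2 + sqrt(2))*(l - 5)*(l + sqrt(2))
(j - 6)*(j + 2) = j^2 - 4*j - 12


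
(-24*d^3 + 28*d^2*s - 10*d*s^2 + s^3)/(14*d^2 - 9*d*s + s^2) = (12*d^2 - 8*d*s + s^2)/(-7*d + s)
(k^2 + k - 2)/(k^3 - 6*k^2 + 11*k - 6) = (k + 2)/(k^2 - 5*k + 6)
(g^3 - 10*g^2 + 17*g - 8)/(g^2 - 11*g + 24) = (g^2 - 2*g + 1)/(g - 3)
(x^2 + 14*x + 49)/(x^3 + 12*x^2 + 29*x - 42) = (x + 7)/(x^2 + 5*x - 6)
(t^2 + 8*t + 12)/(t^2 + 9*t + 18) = (t + 2)/(t + 3)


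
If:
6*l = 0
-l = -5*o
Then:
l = 0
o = 0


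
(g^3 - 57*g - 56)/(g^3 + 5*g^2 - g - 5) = (g^2 - g - 56)/(g^2 + 4*g - 5)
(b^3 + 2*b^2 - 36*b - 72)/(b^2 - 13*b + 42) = (b^2 + 8*b + 12)/(b - 7)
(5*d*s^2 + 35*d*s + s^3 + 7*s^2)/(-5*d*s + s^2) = (5*d*s + 35*d + s^2 + 7*s)/(-5*d + s)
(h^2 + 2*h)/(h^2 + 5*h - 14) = h*(h + 2)/(h^2 + 5*h - 14)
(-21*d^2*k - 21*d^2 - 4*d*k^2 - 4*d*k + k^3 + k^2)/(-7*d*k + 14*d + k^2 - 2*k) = (3*d*k + 3*d + k^2 + k)/(k - 2)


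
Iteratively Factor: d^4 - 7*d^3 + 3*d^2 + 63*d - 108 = (d + 3)*(d^3 - 10*d^2 + 33*d - 36) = (d - 4)*(d + 3)*(d^2 - 6*d + 9) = (d - 4)*(d - 3)*(d + 3)*(d - 3)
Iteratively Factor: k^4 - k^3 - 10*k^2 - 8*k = (k)*(k^3 - k^2 - 10*k - 8) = k*(k + 1)*(k^2 - 2*k - 8) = k*(k - 4)*(k + 1)*(k + 2)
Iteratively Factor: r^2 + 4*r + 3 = (r + 1)*(r + 3)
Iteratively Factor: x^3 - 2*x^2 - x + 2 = (x - 2)*(x^2 - 1) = (x - 2)*(x - 1)*(x + 1)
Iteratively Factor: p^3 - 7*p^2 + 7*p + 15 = (p - 3)*(p^2 - 4*p - 5) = (p - 5)*(p - 3)*(p + 1)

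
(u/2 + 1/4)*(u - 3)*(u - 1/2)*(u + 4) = u^4/2 + u^3/2 - 49*u^2/8 - u/8 + 3/2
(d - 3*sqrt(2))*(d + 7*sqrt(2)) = d^2 + 4*sqrt(2)*d - 42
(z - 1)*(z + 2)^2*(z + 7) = z^4 + 10*z^3 + 21*z^2 - 4*z - 28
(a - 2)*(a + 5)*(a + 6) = a^3 + 9*a^2 + 8*a - 60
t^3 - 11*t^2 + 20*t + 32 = (t - 8)*(t - 4)*(t + 1)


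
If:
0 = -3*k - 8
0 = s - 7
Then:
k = -8/3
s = 7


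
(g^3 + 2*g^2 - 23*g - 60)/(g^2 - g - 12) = (g^2 - g - 20)/(g - 4)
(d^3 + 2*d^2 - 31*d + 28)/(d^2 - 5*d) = (d^3 + 2*d^2 - 31*d + 28)/(d*(d - 5))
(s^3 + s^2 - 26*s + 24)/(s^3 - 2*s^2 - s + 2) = (s^2 + 2*s - 24)/(s^2 - s - 2)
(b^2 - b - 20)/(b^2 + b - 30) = (b + 4)/(b + 6)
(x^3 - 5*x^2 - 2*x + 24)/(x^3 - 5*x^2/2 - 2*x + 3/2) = 2*(x^2 - 2*x - 8)/(2*x^2 + x - 1)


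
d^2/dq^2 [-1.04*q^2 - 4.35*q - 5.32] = -2.08000000000000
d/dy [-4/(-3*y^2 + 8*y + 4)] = 8*(4 - 3*y)/(-3*y^2 + 8*y + 4)^2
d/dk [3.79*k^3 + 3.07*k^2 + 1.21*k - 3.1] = 11.37*k^2 + 6.14*k + 1.21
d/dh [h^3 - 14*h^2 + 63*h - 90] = 3*h^2 - 28*h + 63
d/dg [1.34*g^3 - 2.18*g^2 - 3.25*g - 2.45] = 4.02*g^2 - 4.36*g - 3.25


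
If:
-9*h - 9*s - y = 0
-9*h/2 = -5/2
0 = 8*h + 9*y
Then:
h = 5/9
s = -365/729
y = -40/81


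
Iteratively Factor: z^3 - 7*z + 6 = (z - 2)*(z^2 + 2*z - 3) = (z - 2)*(z - 1)*(z + 3)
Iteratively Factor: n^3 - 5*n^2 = (n - 5)*(n^2) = n*(n - 5)*(n)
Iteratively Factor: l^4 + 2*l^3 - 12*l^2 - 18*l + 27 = (l - 3)*(l^3 + 5*l^2 + 3*l - 9) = (l - 3)*(l - 1)*(l^2 + 6*l + 9) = (l - 3)*(l - 1)*(l + 3)*(l + 3)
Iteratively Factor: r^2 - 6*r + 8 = (r - 4)*(r - 2)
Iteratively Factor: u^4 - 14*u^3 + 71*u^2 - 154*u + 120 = (u - 2)*(u^3 - 12*u^2 + 47*u - 60) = (u - 5)*(u - 2)*(u^2 - 7*u + 12) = (u - 5)*(u - 3)*(u - 2)*(u - 4)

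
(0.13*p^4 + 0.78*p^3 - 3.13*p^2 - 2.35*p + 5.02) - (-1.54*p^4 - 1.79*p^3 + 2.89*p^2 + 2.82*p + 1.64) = 1.67*p^4 + 2.57*p^3 - 6.02*p^2 - 5.17*p + 3.38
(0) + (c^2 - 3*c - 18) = c^2 - 3*c - 18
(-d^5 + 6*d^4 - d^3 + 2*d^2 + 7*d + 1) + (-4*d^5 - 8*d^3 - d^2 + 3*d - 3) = -5*d^5 + 6*d^4 - 9*d^3 + d^2 + 10*d - 2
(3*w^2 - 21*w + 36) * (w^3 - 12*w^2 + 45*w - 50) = 3*w^5 - 57*w^4 + 423*w^3 - 1527*w^2 + 2670*w - 1800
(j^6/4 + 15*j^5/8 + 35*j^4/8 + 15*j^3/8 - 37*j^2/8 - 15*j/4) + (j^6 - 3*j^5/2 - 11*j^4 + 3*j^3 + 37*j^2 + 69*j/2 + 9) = 5*j^6/4 + 3*j^5/8 - 53*j^4/8 + 39*j^3/8 + 259*j^2/8 + 123*j/4 + 9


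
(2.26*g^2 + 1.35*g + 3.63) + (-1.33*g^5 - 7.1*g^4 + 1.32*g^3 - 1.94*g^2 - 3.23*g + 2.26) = -1.33*g^5 - 7.1*g^4 + 1.32*g^3 + 0.32*g^2 - 1.88*g + 5.89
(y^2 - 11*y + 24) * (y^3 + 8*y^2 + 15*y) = y^5 - 3*y^4 - 49*y^3 + 27*y^2 + 360*y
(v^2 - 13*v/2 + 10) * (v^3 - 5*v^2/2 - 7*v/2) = v^5 - 9*v^4 + 91*v^3/4 - 9*v^2/4 - 35*v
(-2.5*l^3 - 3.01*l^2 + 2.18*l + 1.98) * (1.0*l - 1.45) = -2.5*l^4 + 0.615*l^3 + 6.5445*l^2 - 1.181*l - 2.871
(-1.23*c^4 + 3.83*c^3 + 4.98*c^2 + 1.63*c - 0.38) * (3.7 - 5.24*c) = 6.4452*c^5 - 24.6202*c^4 - 11.9242*c^3 + 9.8848*c^2 + 8.0222*c - 1.406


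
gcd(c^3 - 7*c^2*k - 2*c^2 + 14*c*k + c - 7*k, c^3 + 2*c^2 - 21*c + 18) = c - 1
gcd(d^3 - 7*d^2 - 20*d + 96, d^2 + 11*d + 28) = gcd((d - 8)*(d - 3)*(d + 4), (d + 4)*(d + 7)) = d + 4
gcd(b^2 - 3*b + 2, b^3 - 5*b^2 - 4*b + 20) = b - 2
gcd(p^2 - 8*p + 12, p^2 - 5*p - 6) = p - 6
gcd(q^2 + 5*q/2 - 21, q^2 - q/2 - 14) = 1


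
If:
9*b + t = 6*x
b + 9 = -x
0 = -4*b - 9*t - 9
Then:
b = -477/131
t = 81/131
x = -702/131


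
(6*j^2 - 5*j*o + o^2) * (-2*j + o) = -12*j^3 + 16*j^2*o - 7*j*o^2 + o^3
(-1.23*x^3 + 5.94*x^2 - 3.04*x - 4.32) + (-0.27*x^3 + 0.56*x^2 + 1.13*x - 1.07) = -1.5*x^3 + 6.5*x^2 - 1.91*x - 5.39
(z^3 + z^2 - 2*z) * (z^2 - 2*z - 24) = z^5 - z^4 - 28*z^3 - 20*z^2 + 48*z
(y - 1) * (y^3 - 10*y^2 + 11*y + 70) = y^4 - 11*y^3 + 21*y^2 + 59*y - 70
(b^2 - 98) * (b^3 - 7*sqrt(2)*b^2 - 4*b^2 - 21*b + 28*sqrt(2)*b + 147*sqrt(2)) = b^5 - 7*sqrt(2)*b^4 - 4*b^4 - 119*b^3 + 28*sqrt(2)*b^3 + 392*b^2 + 833*sqrt(2)*b^2 - 2744*sqrt(2)*b + 2058*b - 14406*sqrt(2)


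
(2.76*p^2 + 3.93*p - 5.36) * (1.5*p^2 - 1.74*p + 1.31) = 4.14*p^4 + 1.0926*p^3 - 11.2626*p^2 + 14.4747*p - 7.0216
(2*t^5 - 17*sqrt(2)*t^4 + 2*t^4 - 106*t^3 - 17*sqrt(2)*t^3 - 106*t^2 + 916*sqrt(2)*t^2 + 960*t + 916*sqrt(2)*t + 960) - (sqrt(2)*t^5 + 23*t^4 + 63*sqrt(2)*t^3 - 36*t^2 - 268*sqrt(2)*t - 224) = -sqrt(2)*t^5 + 2*t^5 - 17*sqrt(2)*t^4 - 21*t^4 - 80*sqrt(2)*t^3 - 106*t^3 - 70*t^2 + 916*sqrt(2)*t^2 + 960*t + 1184*sqrt(2)*t + 1184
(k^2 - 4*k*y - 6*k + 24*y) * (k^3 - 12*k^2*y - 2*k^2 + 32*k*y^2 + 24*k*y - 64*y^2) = k^5 - 16*k^4*y - 8*k^4 + 80*k^3*y^2 + 128*k^3*y + 12*k^3 - 128*k^2*y^3 - 640*k^2*y^2 - 192*k^2*y + 1024*k*y^3 + 960*k*y^2 - 1536*y^3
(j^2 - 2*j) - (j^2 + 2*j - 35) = 35 - 4*j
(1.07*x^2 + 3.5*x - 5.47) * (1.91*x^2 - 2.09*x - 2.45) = 2.0437*x^4 + 4.4487*x^3 - 20.3842*x^2 + 2.8573*x + 13.4015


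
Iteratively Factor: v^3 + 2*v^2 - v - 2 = (v - 1)*(v^2 + 3*v + 2) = (v - 1)*(v + 1)*(v + 2)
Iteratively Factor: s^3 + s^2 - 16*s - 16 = (s + 4)*(s^2 - 3*s - 4) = (s + 1)*(s + 4)*(s - 4)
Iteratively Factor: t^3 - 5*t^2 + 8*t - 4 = (t - 2)*(t^2 - 3*t + 2) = (t - 2)*(t - 1)*(t - 2)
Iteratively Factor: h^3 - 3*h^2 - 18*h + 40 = (h - 5)*(h^2 + 2*h - 8) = (h - 5)*(h + 4)*(h - 2)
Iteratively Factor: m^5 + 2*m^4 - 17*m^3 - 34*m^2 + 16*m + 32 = (m - 4)*(m^4 + 6*m^3 + 7*m^2 - 6*m - 8) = (m - 4)*(m + 2)*(m^3 + 4*m^2 - m - 4) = (m - 4)*(m + 2)*(m + 4)*(m^2 - 1) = (m - 4)*(m + 1)*(m + 2)*(m + 4)*(m - 1)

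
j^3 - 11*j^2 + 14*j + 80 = (j - 8)*(j - 5)*(j + 2)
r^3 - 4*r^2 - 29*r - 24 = (r - 8)*(r + 1)*(r + 3)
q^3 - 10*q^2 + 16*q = q*(q - 8)*(q - 2)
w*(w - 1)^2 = w^3 - 2*w^2 + w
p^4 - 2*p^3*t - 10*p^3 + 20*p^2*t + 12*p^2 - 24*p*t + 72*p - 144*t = (p - 6)^2*(p + 2)*(p - 2*t)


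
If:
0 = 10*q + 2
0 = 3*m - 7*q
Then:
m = -7/15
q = -1/5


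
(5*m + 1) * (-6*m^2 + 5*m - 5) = -30*m^3 + 19*m^2 - 20*m - 5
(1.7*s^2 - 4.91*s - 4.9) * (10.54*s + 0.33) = 17.918*s^3 - 51.1904*s^2 - 53.2663*s - 1.617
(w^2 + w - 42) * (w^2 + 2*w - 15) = w^4 + 3*w^3 - 55*w^2 - 99*w + 630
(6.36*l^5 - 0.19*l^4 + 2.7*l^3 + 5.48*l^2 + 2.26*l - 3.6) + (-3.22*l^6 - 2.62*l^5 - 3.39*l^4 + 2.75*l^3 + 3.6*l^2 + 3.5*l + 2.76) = -3.22*l^6 + 3.74*l^5 - 3.58*l^4 + 5.45*l^3 + 9.08*l^2 + 5.76*l - 0.84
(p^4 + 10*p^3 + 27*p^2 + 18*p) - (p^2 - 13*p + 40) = p^4 + 10*p^3 + 26*p^2 + 31*p - 40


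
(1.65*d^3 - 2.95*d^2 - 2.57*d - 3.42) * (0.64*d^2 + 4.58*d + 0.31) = 1.056*d^5 + 5.669*d^4 - 14.6443*d^3 - 14.8739*d^2 - 16.4603*d - 1.0602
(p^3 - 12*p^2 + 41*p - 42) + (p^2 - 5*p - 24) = p^3 - 11*p^2 + 36*p - 66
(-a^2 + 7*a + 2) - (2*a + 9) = -a^2 + 5*a - 7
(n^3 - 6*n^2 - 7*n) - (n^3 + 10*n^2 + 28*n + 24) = -16*n^2 - 35*n - 24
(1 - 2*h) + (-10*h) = 1 - 12*h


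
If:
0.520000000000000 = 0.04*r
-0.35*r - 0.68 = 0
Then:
No Solution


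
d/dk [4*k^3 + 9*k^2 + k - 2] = 12*k^2 + 18*k + 1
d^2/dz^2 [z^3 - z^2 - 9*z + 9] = 6*z - 2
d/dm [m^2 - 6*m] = 2*m - 6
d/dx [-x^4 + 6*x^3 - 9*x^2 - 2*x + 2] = -4*x^3 + 18*x^2 - 18*x - 2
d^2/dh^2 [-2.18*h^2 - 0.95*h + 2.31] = -4.36000000000000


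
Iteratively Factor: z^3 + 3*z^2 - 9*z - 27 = (z + 3)*(z^2 - 9) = (z - 3)*(z + 3)*(z + 3)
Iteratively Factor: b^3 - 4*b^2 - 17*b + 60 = (b - 5)*(b^2 + b - 12) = (b - 5)*(b - 3)*(b + 4)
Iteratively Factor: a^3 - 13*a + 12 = (a - 3)*(a^2 + 3*a - 4) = (a - 3)*(a - 1)*(a + 4)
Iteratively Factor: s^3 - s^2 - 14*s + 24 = (s - 2)*(s^2 + s - 12) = (s - 2)*(s + 4)*(s - 3)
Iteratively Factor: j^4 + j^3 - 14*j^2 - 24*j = (j + 3)*(j^3 - 2*j^2 - 8*j) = j*(j + 3)*(j^2 - 2*j - 8) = j*(j + 2)*(j + 3)*(j - 4)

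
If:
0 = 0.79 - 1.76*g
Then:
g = 0.45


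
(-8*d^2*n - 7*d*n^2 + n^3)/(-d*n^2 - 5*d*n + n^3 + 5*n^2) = (8*d^2 + 7*d*n - n^2)/(d*n + 5*d - n^2 - 5*n)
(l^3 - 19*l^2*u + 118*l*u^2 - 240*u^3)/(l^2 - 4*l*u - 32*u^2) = (l^2 - 11*l*u + 30*u^2)/(l + 4*u)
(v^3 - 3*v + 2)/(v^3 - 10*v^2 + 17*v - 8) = (v + 2)/(v - 8)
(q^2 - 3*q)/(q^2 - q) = (q - 3)/(q - 1)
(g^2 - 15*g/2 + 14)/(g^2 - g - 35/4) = 2*(g - 4)/(2*g + 5)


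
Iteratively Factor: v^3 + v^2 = (v + 1)*(v^2) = v*(v + 1)*(v)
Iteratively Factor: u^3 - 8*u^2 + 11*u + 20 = (u - 5)*(u^2 - 3*u - 4) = (u - 5)*(u - 4)*(u + 1)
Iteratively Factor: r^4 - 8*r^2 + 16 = (r + 2)*(r^3 - 2*r^2 - 4*r + 8) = (r + 2)^2*(r^2 - 4*r + 4) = (r - 2)*(r + 2)^2*(r - 2)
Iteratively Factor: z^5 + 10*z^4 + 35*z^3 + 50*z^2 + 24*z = (z + 2)*(z^4 + 8*z^3 + 19*z^2 + 12*z) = z*(z + 2)*(z^3 + 8*z^2 + 19*z + 12) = z*(z + 2)*(z + 3)*(z^2 + 5*z + 4) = z*(z + 2)*(z + 3)*(z + 4)*(z + 1)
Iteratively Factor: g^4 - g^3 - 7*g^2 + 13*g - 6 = (g + 3)*(g^3 - 4*g^2 + 5*g - 2) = (g - 1)*(g + 3)*(g^2 - 3*g + 2) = (g - 2)*(g - 1)*(g + 3)*(g - 1)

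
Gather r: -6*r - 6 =-6*r - 6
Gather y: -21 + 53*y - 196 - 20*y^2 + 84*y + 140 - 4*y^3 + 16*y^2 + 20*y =-4*y^3 - 4*y^2 + 157*y - 77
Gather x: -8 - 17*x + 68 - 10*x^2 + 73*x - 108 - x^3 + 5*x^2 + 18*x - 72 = -x^3 - 5*x^2 + 74*x - 120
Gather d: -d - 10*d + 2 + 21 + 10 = 33 - 11*d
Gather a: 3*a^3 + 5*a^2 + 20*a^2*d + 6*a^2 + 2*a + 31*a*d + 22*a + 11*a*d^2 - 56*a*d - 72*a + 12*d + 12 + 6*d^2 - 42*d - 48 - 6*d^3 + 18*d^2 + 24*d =3*a^3 + a^2*(20*d + 11) + a*(11*d^2 - 25*d - 48) - 6*d^3 + 24*d^2 - 6*d - 36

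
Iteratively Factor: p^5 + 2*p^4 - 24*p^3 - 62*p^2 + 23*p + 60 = (p - 1)*(p^4 + 3*p^3 - 21*p^2 - 83*p - 60) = (p - 1)*(p + 3)*(p^3 - 21*p - 20) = (p - 5)*(p - 1)*(p + 3)*(p^2 + 5*p + 4) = (p - 5)*(p - 1)*(p + 1)*(p + 3)*(p + 4)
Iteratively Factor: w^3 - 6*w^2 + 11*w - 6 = (w - 3)*(w^2 - 3*w + 2) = (w - 3)*(w - 1)*(w - 2)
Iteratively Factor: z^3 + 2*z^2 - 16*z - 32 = (z + 4)*(z^2 - 2*z - 8) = (z + 2)*(z + 4)*(z - 4)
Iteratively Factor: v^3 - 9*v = (v)*(v^2 - 9) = v*(v - 3)*(v + 3)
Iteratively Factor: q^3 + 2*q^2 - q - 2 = (q + 1)*(q^2 + q - 2) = (q - 1)*(q + 1)*(q + 2)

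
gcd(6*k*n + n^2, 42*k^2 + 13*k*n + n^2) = 6*k + n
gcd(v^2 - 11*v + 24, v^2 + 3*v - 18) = v - 3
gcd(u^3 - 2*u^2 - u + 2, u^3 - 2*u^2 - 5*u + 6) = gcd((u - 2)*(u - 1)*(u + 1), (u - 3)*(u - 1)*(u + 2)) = u - 1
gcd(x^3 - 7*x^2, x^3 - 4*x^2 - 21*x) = x^2 - 7*x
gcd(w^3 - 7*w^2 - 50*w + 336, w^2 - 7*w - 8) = w - 8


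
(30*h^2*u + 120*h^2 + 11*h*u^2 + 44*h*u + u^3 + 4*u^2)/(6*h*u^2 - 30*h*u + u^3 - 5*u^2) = (5*h*u + 20*h + u^2 + 4*u)/(u*(u - 5))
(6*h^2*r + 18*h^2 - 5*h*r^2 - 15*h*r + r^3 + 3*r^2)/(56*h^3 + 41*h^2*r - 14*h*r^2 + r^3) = (6*h^2*r + 18*h^2 - 5*h*r^2 - 15*h*r + r^3 + 3*r^2)/(56*h^3 + 41*h^2*r - 14*h*r^2 + r^3)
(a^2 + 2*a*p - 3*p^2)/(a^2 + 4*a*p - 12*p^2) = (a^2 + 2*a*p - 3*p^2)/(a^2 + 4*a*p - 12*p^2)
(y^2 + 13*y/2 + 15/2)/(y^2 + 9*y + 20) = (y + 3/2)/(y + 4)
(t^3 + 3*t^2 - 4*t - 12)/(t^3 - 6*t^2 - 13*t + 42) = (t + 2)/(t - 7)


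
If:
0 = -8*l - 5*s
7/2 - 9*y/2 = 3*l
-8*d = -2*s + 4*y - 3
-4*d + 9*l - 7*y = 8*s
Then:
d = -263/9624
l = 485/2406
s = -388/1203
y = 258/401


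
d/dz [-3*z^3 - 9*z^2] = 9*z*(-z - 2)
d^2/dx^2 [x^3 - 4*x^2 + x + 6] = 6*x - 8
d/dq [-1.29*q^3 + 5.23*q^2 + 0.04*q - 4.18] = -3.87*q^2 + 10.46*q + 0.04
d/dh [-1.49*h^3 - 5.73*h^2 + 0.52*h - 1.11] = -4.47*h^2 - 11.46*h + 0.52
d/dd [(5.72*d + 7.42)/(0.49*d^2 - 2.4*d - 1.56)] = (-2.8028*d^2 - 7.2716*d + 8.8848)/(0.2401*d^4 - 2.352*d^3 + 4.2312*d^2 + 7.488*d + 2.4336)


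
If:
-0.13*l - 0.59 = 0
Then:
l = -4.54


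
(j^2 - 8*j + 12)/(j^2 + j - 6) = (j - 6)/(j + 3)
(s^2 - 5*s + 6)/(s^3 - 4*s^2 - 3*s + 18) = (s - 2)/(s^2 - s - 6)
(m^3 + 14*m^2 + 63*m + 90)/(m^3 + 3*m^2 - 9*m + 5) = (m^2 + 9*m + 18)/(m^2 - 2*m + 1)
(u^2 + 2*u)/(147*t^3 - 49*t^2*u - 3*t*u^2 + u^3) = u*(u + 2)/(147*t^3 - 49*t^2*u - 3*t*u^2 + u^3)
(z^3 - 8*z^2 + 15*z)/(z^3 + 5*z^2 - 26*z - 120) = z*(z - 3)/(z^2 + 10*z + 24)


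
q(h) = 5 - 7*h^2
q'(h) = -14*h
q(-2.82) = -50.67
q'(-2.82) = 39.48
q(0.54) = 2.96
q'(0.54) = -7.56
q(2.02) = -23.56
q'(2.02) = -28.28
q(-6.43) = -284.41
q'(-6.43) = 90.02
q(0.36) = 4.09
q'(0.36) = -5.04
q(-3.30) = -71.23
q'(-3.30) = 46.20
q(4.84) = -158.98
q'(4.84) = -67.76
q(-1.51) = -10.96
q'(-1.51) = 21.14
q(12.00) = -1003.00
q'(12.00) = -168.00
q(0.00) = 5.00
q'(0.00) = 0.00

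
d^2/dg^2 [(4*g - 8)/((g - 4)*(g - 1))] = 8*(g^3 - 6*g^2 + 18*g - 22)/(g^6 - 15*g^5 + 87*g^4 - 245*g^3 + 348*g^2 - 240*g + 64)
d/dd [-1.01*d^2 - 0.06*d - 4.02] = -2.02*d - 0.06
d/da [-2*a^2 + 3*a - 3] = 3 - 4*a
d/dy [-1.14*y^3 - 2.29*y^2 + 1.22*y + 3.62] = -3.42*y^2 - 4.58*y + 1.22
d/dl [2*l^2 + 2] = 4*l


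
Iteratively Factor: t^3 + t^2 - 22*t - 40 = (t + 2)*(t^2 - t - 20) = (t - 5)*(t + 2)*(t + 4)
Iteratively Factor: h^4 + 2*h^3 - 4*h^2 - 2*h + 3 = (h + 1)*(h^3 + h^2 - 5*h + 3) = (h - 1)*(h + 1)*(h^2 + 2*h - 3) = (h - 1)^2*(h + 1)*(h + 3)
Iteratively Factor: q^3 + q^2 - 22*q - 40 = (q + 4)*(q^2 - 3*q - 10) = (q - 5)*(q + 4)*(q + 2)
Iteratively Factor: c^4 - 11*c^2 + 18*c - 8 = (c - 2)*(c^3 + 2*c^2 - 7*c + 4) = (c - 2)*(c - 1)*(c^2 + 3*c - 4) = (c - 2)*(c - 1)^2*(c + 4)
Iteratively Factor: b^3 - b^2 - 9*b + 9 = (b - 1)*(b^2 - 9) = (b - 3)*(b - 1)*(b + 3)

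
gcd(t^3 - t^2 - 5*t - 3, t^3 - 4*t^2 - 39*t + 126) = t - 3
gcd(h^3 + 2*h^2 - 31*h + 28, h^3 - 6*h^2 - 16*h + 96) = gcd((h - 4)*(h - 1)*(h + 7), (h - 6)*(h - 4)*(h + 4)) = h - 4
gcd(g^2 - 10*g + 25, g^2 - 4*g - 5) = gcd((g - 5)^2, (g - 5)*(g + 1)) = g - 5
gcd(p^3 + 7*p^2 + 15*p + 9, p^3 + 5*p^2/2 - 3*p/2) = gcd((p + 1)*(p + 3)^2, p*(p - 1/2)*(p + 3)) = p + 3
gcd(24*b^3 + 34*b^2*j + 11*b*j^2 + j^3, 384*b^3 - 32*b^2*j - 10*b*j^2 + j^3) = 6*b + j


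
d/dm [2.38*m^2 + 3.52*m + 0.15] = 4.76*m + 3.52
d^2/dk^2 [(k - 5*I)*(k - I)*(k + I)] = 6*k - 10*I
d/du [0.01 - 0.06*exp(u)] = -0.06*exp(u)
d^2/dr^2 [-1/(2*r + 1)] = -8/(2*r + 1)^3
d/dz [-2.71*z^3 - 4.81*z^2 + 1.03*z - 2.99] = -8.13*z^2 - 9.62*z + 1.03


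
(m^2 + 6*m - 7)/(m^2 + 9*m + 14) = (m - 1)/(m + 2)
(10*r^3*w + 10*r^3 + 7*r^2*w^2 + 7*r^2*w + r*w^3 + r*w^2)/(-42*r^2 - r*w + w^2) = r*(-10*r^2*w - 10*r^2 - 7*r*w^2 - 7*r*w - w^3 - w^2)/(42*r^2 + r*w - w^2)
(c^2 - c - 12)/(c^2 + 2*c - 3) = (c - 4)/(c - 1)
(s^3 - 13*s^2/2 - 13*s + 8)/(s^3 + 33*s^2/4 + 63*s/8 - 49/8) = 4*(s^2 - 6*s - 16)/(4*s^2 + 35*s + 49)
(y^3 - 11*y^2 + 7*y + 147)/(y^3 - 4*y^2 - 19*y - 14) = (y^2 - 4*y - 21)/(y^2 + 3*y + 2)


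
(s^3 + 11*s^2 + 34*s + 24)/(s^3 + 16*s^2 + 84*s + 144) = (s + 1)/(s + 6)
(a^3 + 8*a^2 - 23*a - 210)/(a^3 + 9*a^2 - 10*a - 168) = (a - 5)/(a - 4)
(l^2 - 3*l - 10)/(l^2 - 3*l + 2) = (l^2 - 3*l - 10)/(l^2 - 3*l + 2)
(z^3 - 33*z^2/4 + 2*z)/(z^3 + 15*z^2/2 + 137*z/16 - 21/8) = 4*z*(z - 8)/(4*z^2 + 31*z + 42)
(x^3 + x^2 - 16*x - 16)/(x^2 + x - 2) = (x^3 + x^2 - 16*x - 16)/(x^2 + x - 2)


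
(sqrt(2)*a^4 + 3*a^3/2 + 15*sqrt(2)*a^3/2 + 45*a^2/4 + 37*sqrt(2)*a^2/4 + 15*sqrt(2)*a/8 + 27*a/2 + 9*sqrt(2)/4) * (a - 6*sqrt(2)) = sqrt(2)*a^5 - 21*a^4/2 + 15*sqrt(2)*a^4/2 - 315*a^3/4 + sqrt(2)*a^3/4 - 195*a^2/2 - 525*sqrt(2)*a^2/8 - 315*sqrt(2)*a/4 - 45*a/2 - 27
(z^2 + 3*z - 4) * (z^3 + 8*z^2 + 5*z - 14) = z^5 + 11*z^4 + 25*z^3 - 31*z^2 - 62*z + 56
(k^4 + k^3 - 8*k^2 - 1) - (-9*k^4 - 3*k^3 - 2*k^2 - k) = 10*k^4 + 4*k^3 - 6*k^2 + k - 1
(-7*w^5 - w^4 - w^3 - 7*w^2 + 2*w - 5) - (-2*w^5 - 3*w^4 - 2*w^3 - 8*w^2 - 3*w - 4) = -5*w^5 + 2*w^4 + w^3 + w^2 + 5*w - 1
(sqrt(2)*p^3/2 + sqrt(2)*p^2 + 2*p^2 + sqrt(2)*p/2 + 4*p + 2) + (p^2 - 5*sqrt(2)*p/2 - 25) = sqrt(2)*p^3/2 + sqrt(2)*p^2 + 3*p^2 - 2*sqrt(2)*p + 4*p - 23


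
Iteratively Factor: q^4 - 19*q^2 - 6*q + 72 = (q + 3)*(q^3 - 3*q^2 - 10*q + 24) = (q - 4)*(q + 3)*(q^2 + q - 6) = (q - 4)*(q + 3)^2*(q - 2)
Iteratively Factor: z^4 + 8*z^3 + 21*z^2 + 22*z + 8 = (z + 4)*(z^3 + 4*z^2 + 5*z + 2) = (z + 1)*(z + 4)*(z^2 + 3*z + 2) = (z + 1)^2*(z + 4)*(z + 2)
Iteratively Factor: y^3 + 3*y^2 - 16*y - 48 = (y + 4)*(y^2 - y - 12) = (y - 4)*(y + 4)*(y + 3)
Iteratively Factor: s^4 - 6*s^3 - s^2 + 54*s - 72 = (s + 3)*(s^3 - 9*s^2 + 26*s - 24) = (s - 3)*(s + 3)*(s^2 - 6*s + 8) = (s - 4)*(s - 3)*(s + 3)*(s - 2)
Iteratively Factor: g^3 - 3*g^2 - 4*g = (g)*(g^2 - 3*g - 4) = g*(g + 1)*(g - 4)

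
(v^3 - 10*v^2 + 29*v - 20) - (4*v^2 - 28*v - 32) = v^3 - 14*v^2 + 57*v + 12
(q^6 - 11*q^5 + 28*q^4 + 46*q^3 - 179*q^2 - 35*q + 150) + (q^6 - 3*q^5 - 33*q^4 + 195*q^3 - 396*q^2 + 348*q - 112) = 2*q^6 - 14*q^5 - 5*q^4 + 241*q^3 - 575*q^2 + 313*q + 38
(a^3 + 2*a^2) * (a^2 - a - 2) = a^5 + a^4 - 4*a^3 - 4*a^2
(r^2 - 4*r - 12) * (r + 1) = r^3 - 3*r^2 - 16*r - 12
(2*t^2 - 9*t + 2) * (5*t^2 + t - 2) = 10*t^4 - 43*t^3 - 3*t^2 + 20*t - 4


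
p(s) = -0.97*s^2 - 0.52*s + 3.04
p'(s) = -1.94*s - 0.52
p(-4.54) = -14.59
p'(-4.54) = 8.29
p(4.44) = -18.39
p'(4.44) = -9.13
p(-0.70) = 2.93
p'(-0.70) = 0.84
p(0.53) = 2.49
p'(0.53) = -1.55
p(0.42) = 2.65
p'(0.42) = -1.33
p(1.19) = 1.05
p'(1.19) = -2.83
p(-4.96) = -18.24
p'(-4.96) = 9.10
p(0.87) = 1.85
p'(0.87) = -2.21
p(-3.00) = -4.13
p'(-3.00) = 5.30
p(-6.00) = -28.76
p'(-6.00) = 11.12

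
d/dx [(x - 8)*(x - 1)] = 2*x - 9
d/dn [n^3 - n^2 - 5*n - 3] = 3*n^2 - 2*n - 5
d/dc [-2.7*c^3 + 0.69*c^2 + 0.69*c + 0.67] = -8.1*c^2 + 1.38*c + 0.69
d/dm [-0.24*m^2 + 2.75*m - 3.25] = 2.75 - 0.48*m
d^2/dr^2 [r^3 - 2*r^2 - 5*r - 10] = 6*r - 4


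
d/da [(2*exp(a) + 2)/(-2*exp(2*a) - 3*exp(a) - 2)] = 2*((exp(a) + 1)*(4*exp(a) + 3) - 2*exp(2*a) - 3*exp(a) - 2)*exp(a)/(2*exp(2*a) + 3*exp(a) + 2)^2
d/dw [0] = 0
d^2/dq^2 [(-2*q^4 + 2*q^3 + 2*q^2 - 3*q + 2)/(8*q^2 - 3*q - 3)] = 2*(-128*q^6 + 144*q^5 + 90*q^4 - 222*q^3 + 474*q^2 - 306*q + 111)/(512*q^6 - 576*q^5 - 360*q^4 + 405*q^3 + 135*q^2 - 81*q - 27)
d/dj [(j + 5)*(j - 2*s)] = 2*j - 2*s + 5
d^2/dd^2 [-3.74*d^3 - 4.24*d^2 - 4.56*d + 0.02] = -22.44*d - 8.48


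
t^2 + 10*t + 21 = (t + 3)*(t + 7)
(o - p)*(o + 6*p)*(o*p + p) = o^3*p + 5*o^2*p^2 + o^2*p - 6*o*p^3 + 5*o*p^2 - 6*p^3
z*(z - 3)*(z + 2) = z^3 - z^2 - 6*z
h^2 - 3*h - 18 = (h - 6)*(h + 3)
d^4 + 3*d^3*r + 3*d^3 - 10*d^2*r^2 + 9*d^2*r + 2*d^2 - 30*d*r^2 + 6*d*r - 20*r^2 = (d + 1)*(d + 2)*(d - 2*r)*(d + 5*r)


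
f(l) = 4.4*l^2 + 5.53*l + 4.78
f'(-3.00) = -20.87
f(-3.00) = 27.79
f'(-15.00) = -126.47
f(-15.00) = 911.83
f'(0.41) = 9.14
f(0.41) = 7.79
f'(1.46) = 18.38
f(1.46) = 22.23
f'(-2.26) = -14.36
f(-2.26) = 14.76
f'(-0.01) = 5.44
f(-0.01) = 4.73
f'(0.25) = 7.73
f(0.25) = 6.44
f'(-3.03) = -21.13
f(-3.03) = 28.42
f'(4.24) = 42.84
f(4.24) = 107.33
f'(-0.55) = 0.69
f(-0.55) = 3.07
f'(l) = 8.8*l + 5.53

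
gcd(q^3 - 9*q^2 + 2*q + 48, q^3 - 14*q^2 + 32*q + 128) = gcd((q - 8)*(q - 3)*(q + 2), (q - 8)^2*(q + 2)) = q^2 - 6*q - 16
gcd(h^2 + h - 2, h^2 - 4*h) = 1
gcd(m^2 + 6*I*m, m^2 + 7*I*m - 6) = m + 6*I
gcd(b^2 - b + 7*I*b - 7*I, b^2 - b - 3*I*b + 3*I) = b - 1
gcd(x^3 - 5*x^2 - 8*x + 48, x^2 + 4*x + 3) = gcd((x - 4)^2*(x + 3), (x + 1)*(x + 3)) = x + 3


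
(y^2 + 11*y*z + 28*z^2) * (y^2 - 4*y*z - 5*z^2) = y^4 + 7*y^3*z - 21*y^2*z^2 - 167*y*z^3 - 140*z^4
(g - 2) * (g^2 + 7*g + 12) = g^3 + 5*g^2 - 2*g - 24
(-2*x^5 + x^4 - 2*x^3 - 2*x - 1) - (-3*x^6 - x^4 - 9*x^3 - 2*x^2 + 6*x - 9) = 3*x^6 - 2*x^5 + 2*x^4 + 7*x^3 + 2*x^2 - 8*x + 8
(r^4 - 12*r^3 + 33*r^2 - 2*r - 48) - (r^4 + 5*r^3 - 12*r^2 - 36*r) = -17*r^3 + 45*r^2 + 34*r - 48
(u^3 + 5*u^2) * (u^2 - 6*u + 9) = u^5 - u^4 - 21*u^3 + 45*u^2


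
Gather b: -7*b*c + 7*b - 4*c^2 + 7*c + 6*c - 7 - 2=b*(7 - 7*c) - 4*c^2 + 13*c - 9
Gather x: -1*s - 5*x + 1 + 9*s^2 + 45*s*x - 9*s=9*s^2 - 10*s + x*(45*s - 5) + 1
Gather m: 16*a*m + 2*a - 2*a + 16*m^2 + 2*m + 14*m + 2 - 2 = 16*m^2 + m*(16*a + 16)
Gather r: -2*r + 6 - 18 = -2*r - 12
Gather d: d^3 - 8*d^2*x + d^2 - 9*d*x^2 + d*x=d^3 + d^2*(1 - 8*x) + d*(-9*x^2 + x)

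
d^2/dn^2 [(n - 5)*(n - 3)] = 2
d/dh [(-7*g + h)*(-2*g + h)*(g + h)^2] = 19*g^3 - 6*g^2*h - 21*g*h^2 + 4*h^3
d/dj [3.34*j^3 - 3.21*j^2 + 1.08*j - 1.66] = 10.02*j^2 - 6.42*j + 1.08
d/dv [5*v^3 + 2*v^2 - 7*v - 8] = 15*v^2 + 4*v - 7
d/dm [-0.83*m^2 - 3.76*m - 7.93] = -1.66*m - 3.76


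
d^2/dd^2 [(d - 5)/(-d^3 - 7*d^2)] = 6*(-d^3 + 3*d^2 + 77*d + 245)/(d^4*(d^3 + 21*d^2 + 147*d + 343))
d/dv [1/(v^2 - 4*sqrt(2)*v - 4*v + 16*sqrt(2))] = 2*(-v + 2 + 2*sqrt(2))/(v^2 - 4*sqrt(2)*v - 4*v + 16*sqrt(2))^2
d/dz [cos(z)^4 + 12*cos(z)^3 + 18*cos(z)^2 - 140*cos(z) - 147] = 4*(-cos(z)^3 - 9*cos(z)^2 - 9*cos(z) + 35)*sin(z)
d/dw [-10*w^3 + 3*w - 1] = 3 - 30*w^2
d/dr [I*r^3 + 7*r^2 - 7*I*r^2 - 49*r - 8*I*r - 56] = 3*I*r^2 + 14*r*(1 - I) - 49 - 8*I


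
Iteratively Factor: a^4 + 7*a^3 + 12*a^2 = (a + 4)*(a^3 + 3*a^2) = a*(a + 4)*(a^2 + 3*a) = a^2*(a + 4)*(a + 3)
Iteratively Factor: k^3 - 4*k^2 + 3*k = (k)*(k^2 - 4*k + 3) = k*(k - 1)*(k - 3)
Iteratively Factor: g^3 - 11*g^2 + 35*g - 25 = (g - 1)*(g^2 - 10*g + 25) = (g - 5)*(g - 1)*(g - 5)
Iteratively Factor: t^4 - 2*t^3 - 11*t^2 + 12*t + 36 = (t - 3)*(t^3 + t^2 - 8*t - 12) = (t - 3)*(t + 2)*(t^2 - t - 6) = (t - 3)^2*(t + 2)*(t + 2)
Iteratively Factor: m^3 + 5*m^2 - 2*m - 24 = (m - 2)*(m^2 + 7*m + 12) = (m - 2)*(m + 3)*(m + 4)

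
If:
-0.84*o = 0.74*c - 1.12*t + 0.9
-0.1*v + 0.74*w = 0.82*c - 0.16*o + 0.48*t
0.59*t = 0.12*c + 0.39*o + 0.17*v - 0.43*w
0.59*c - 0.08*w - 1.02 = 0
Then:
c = 0.135593220338983*w + 1.72881355932203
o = 1.3485171419318*w - 12.5817476596598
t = 1.10097623417282*w - 7.49048750019278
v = 3.16107709628167*w + 1.64727255902901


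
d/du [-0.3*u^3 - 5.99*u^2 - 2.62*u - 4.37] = -0.9*u^2 - 11.98*u - 2.62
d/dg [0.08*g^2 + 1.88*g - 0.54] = 0.16*g + 1.88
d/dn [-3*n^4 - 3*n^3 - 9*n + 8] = -12*n^3 - 9*n^2 - 9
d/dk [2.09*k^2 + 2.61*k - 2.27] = 4.18*k + 2.61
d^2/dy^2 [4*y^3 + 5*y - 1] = 24*y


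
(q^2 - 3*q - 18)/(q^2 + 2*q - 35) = (q^2 - 3*q - 18)/(q^2 + 2*q - 35)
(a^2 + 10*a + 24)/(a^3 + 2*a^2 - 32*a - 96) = (a + 6)/(a^2 - 2*a - 24)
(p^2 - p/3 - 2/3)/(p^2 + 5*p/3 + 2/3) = (p - 1)/(p + 1)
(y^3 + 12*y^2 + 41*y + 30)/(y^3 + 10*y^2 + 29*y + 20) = (y + 6)/(y + 4)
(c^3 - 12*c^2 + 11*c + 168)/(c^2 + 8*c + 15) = (c^2 - 15*c + 56)/(c + 5)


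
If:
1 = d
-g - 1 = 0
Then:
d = 1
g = -1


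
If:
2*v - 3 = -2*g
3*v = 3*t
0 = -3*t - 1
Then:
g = 11/6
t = -1/3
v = -1/3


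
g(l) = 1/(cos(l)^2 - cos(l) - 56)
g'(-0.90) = -0.00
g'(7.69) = -0.00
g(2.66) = -0.02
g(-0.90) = -0.02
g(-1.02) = -0.02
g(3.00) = -0.02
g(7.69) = -0.02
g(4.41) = -0.02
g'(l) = (2*sin(l)*cos(l) - sin(l))/(cos(l)^2 - cos(l) - 56)^2 = (2*cos(l) - 1)*sin(l)/(sin(l)^2 + cos(l) + 55)^2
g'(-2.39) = 0.00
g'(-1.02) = -0.00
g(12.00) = -0.02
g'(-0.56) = -0.00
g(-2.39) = -0.02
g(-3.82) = -0.02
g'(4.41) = 0.00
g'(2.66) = -0.00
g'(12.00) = 0.00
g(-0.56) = -0.02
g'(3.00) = 0.00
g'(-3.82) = -0.00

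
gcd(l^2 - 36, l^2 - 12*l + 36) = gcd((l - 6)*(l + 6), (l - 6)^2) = l - 6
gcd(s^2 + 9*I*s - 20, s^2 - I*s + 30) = s + 5*I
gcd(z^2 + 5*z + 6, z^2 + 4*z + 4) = z + 2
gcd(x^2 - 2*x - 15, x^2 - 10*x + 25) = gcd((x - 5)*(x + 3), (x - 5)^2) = x - 5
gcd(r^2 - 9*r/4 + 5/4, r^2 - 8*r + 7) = r - 1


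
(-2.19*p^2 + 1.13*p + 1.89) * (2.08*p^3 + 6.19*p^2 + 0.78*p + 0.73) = -4.5552*p^5 - 11.2057*p^4 + 9.2177*p^3 + 10.9818*p^2 + 2.2991*p + 1.3797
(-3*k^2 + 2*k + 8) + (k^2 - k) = -2*k^2 + k + 8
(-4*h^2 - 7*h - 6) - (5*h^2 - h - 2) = -9*h^2 - 6*h - 4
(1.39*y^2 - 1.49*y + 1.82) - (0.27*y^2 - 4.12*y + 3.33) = 1.12*y^2 + 2.63*y - 1.51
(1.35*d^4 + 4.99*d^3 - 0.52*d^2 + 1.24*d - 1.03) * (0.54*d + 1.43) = 0.729*d^5 + 4.6251*d^4 + 6.8549*d^3 - 0.074*d^2 + 1.217*d - 1.4729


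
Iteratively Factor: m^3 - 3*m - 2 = (m - 2)*(m^2 + 2*m + 1) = (m - 2)*(m + 1)*(m + 1)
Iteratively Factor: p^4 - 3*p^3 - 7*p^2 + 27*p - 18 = (p - 1)*(p^3 - 2*p^2 - 9*p + 18) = (p - 1)*(p + 3)*(p^2 - 5*p + 6) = (p - 3)*(p - 1)*(p + 3)*(p - 2)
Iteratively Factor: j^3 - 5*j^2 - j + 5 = (j - 1)*(j^2 - 4*j - 5) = (j - 1)*(j + 1)*(j - 5)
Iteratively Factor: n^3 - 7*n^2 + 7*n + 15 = (n - 5)*(n^2 - 2*n - 3) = (n - 5)*(n + 1)*(n - 3)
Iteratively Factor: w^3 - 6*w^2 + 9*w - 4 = (w - 4)*(w^2 - 2*w + 1) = (w - 4)*(w - 1)*(w - 1)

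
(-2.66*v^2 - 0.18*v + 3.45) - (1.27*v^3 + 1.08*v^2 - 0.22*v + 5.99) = -1.27*v^3 - 3.74*v^2 + 0.04*v - 2.54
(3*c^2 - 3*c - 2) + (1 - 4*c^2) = -c^2 - 3*c - 1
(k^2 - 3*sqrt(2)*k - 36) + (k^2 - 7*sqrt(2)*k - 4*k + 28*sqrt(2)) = 2*k^2 - 10*sqrt(2)*k - 4*k - 36 + 28*sqrt(2)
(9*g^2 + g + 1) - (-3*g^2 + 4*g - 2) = 12*g^2 - 3*g + 3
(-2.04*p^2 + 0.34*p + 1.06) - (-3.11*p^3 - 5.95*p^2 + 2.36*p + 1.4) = 3.11*p^3 + 3.91*p^2 - 2.02*p - 0.34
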